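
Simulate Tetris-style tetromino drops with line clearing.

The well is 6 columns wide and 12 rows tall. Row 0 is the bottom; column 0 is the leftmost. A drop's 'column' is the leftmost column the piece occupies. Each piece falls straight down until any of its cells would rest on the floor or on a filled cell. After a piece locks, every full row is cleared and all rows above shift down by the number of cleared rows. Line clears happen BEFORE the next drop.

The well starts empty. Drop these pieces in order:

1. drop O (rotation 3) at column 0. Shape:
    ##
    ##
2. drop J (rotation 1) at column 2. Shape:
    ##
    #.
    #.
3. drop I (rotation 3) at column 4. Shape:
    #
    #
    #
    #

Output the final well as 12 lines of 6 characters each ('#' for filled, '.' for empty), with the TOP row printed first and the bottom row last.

Drop 1: O rot3 at col 0 lands with bottom-row=0; cleared 0 line(s) (total 0); column heights now [2 2 0 0 0 0], max=2
Drop 2: J rot1 at col 2 lands with bottom-row=0; cleared 0 line(s) (total 0); column heights now [2 2 3 3 0 0], max=3
Drop 3: I rot3 at col 4 lands with bottom-row=0; cleared 0 line(s) (total 0); column heights now [2 2 3 3 4 0], max=4

Answer: ......
......
......
......
......
......
......
......
....#.
..###.
###.#.
###.#.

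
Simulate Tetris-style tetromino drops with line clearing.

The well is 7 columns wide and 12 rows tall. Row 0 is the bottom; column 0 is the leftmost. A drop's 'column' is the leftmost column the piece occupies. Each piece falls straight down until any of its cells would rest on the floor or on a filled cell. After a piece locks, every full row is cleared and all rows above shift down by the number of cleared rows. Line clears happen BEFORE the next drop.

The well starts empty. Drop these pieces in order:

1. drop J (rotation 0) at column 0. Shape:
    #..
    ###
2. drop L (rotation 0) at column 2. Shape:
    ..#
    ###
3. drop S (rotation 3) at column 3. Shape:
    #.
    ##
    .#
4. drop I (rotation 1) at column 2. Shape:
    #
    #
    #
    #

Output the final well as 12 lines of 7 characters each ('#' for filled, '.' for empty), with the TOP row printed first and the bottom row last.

Answer: .......
.......
.......
.......
.......
.......
..##...
..###..
..#.#..
..#.#..
#.###..
###....

Derivation:
Drop 1: J rot0 at col 0 lands with bottom-row=0; cleared 0 line(s) (total 0); column heights now [2 1 1 0 0 0 0], max=2
Drop 2: L rot0 at col 2 lands with bottom-row=1; cleared 0 line(s) (total 0); column heights now [2 1 2 2 3 0 0], max=3
Drop 3: S rot3 at col 3 lands with bottom-row=3; cleared 0 line(s) (total 0); column heights now [2 1 2 6 5 0 0], max=6
Drop 4: I rot1 at col 2 lands with bottom-row=2; cleared 0 line(s) (total 0); column heights now [2 1 6 6 5 0 0], max=6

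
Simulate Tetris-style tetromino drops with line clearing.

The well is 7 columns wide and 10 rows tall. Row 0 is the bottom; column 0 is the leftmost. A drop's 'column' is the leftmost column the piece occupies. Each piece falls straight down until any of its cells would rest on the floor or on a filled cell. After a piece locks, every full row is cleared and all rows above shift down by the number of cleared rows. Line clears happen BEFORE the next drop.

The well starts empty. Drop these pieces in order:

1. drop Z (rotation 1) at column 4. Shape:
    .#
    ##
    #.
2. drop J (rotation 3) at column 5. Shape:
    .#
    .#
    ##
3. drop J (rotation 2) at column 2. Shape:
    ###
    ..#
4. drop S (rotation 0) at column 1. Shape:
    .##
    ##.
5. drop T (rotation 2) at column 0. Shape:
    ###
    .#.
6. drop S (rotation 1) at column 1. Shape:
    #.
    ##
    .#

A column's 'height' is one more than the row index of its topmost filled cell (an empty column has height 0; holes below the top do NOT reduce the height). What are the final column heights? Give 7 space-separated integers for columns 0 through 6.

Drop 1: Z rot1 at col 4 lands with bottom-row=0; cleared 0 line(s) (total 0); column heights now [0 0 0 0 2 3 0], max=3
Drop 2: J rot3 at col 5 lands with bottom-row=3; cleared 0 line(s) (total 0); column heights now [0 0 0 0 2 4 6], max=6
Drop 3: J rot2 at col 2 lands with bottom-row=2; cleared 0 line(s) (total 0); column heights now [0 0 4 4 4 4 6], max=6
Drop 4: S rot0 at col 1 lands with bottom-row=4; cleared 0 line(s) (total 0); column heights now [0 5 6 6 4 4 6], max=6
Drop 5: T rot2 at col 0 lands with bottom-row=5; cleared 0 line(s) (total 0); column heights now [7 7 7 6 4 4 6], max=7
Drop 6: S rot1 at col 1 lands with bottom-row=7; cleared 0 line(s) (total 0); column heights now [7 10 9 6 4 4 6], max=10

Answer: 7 10 9 6 4 4 6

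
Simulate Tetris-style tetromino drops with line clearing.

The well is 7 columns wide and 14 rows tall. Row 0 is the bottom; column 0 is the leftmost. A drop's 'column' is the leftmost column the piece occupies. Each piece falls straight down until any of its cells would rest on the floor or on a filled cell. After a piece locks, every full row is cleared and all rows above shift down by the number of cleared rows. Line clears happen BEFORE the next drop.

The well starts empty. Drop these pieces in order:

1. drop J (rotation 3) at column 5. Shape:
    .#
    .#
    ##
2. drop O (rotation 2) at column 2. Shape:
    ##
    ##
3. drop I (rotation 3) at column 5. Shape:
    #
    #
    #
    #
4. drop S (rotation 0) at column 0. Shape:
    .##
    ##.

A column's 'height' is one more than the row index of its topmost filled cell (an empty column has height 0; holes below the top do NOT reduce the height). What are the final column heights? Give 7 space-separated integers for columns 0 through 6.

Answer: 2 3 3 2 0 5 3

Derivation:
Drop 1: J rot3 at col 5 lands with bottom-row=0; cleared 0 line(s) (total 0); column heights now [0 0 0 0 0 1 3], max=3
Drop 2: O rot2 at col 2 lands with bottom-row=0; cleared 0 line(s) (total 0); column heights now [0 0 2 2 0 1 3], max=3
Drop 3: I rot3 at col 5 lands with bottom-row=1; cleared 0 line(s) (total 0); column heights now [0 0 2 2 0 5 3], max=5
Drop 4: S rot0 at col 0 lands with bottom-row=1; cleared 0 line(s) (total 0); column heights now [2 3 3 2 0 5 3], max=5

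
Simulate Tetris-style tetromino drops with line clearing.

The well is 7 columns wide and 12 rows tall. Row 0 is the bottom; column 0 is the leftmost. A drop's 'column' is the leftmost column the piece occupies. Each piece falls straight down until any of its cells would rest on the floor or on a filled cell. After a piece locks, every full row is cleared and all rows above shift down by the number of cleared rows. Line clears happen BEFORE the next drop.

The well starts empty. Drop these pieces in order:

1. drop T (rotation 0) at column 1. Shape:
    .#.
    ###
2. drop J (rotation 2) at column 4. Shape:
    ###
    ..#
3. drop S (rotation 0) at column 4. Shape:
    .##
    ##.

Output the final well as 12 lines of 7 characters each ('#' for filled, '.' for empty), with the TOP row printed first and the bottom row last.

Answer: .......
.......
.......
.......
.......
.......
.......
.......
.....##
....##.
..#.###
.###..#

Derivation:
Drop 1: T rot0 at col 1 lands with bottom-row=0; cleared 0 line(s) (total 0); column heights now [0 1 2 1 0 0 0], max=2
Drop 2: J rot2 at col 4 lands with bottom-row=0; cleared 0 line(s) (total 0); column heights now [0 1 2 1 2 2 2], max=2
Drop 3: S rot0 at col 4 lands with bottom-row=2; cleared 0 line(s) (total 0); column heights now [0 1 2 1 3 4 4], max=4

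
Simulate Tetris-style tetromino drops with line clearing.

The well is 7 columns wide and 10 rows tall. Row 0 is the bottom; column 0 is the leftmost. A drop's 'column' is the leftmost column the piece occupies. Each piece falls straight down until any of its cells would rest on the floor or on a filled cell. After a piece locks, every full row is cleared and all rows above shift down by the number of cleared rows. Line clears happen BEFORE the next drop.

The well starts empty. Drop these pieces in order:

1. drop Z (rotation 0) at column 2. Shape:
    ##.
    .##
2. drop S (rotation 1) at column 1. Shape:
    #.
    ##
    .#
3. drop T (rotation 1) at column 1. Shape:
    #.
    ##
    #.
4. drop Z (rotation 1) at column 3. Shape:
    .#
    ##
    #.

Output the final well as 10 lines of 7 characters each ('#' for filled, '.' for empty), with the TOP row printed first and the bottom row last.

Drop 1: Z rot0 at col 2 lands with bottom-row=0; cleared 0 line(s) (total 0); column heights now [0 0 2 2 1 0 0], max=2
Drop 2: S rot1 at col 1 lands with bottom-row=2; cleared 0 line(s) (total 0); column heights now [0 5 4 2 1 0 0], max=5
Drop 3: T rot1 at col 1 lands with bottom-row=5; cleared 0 line(s) (total 0); column heights now [0 8 7 2 1 0 0], max=8
Drop 4: Z rot1 at col 3 lands with bottom-row=2; cleared 0 line(s) (total 0); column heights now [0 8 7 4 5 0 0], max=8

Answer: .......
.......
.#.....
.##....
.#.....
.#..#..
.####..
..##...
..##...
...##..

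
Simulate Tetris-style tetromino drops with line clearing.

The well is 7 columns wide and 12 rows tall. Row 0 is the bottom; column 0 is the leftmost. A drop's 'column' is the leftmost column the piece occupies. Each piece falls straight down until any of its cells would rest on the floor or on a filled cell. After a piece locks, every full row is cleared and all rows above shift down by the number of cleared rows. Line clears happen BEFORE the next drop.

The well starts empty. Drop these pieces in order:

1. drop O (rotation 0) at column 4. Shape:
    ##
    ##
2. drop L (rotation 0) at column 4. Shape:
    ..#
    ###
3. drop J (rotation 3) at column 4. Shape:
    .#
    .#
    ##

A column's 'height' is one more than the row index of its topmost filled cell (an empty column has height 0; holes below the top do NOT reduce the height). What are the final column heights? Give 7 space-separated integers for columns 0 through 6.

Answer: 0 0 0 0 4 6 4

Derivation:
Drop 1: O rot0 at col 4 lands with bottom-row=0; cleared 0 line(s) (total 0); column heights now [0 0 0 0 2 2 0], max=2
Drop 2: L rot0 at col 4 lands with bottom-row=2; cleared 0 line(s) (total 0); column heights now [0 0 0 0 3 3 4], max=4
Drop 3: J rot3 at col 4 lands with bottom-row=3; cleared 0 line(s) (total 0); column heights now [0 0 0 0 4 6 4], max=6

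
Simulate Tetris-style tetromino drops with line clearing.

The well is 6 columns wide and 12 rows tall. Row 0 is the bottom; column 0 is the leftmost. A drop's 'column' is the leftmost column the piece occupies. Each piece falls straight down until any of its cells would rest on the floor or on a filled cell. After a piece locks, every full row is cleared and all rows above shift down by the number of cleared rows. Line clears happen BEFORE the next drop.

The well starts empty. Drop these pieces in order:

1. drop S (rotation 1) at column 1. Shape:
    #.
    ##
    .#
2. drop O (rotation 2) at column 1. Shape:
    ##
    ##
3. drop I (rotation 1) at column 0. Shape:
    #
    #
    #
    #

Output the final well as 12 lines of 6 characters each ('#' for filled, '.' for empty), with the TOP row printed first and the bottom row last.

Drop 1: S rot1 at col 1 lands with bottom-row=0; cleared 0 line(s) (total 0); column heights now [0 3 2 0 0 0], max=3
Drop 2: O rot2 at col 1 lands with bottom-row=3; cleared 0 line(s) (total 0); column heights now [0 5 5 0 0 0], max=5
Drop 3: I rot1 at col 0 lands with bottom-row=0; cleared 0 line(s) (total 0); column heights now [4 5 5 0 0 0], max=5

Answer: ......
......
......
......
......
......
......
.##...
###...
##....
###...
#.#...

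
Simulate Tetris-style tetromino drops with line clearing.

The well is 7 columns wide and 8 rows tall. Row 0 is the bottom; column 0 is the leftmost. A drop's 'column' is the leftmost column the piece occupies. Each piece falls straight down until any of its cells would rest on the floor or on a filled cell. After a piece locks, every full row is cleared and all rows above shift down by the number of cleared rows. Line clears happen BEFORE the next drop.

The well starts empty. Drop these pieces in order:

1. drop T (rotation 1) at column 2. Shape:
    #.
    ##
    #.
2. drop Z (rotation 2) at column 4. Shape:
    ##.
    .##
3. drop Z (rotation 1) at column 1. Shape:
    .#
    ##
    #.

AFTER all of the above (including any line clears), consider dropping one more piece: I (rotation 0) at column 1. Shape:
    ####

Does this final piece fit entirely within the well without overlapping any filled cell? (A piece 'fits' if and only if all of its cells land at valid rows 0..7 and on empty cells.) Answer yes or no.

Drop 1: T rot1 at col 2 lands with bottom-row=0; cleared 0 line(s) (total 0); column heights now [0 0 3 2 0 0 0], max=3
Drop 2: Z rot2 at col 4 lands with bottom-row=0; cleared 0 line(s) (total 0); column heights now [0 0 3 2 2 2 1], max=3
Drop 3: Z rot1 at col 1 lands with bottom-row=2; cleared 0 line(s) (total 0); column heights now [0 4 5 2 2 2 1], max=5
Test piece I rot0 at col 1 (width 4): heights before test = [0 4 5 2 2 2 1]; fits = True

Answer: yes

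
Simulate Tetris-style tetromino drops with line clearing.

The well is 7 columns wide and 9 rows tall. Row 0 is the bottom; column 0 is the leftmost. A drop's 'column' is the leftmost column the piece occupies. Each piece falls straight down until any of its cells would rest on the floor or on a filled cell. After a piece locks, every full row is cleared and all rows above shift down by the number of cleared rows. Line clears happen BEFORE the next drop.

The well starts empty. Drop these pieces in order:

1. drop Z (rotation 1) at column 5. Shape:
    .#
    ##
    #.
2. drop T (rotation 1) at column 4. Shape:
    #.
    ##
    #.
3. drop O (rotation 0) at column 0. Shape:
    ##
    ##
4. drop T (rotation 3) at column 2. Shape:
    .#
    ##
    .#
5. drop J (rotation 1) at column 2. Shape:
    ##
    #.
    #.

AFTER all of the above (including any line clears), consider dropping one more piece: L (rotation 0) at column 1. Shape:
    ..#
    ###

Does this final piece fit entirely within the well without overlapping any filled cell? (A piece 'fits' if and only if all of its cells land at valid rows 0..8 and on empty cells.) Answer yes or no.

Answer: yes

Derivation:
Drop 1: Z rot1 at col 5 lands with bottom-row=0; cleared 0 line(s) (total 0); column heights now [0 0 0 0 0 2 3], max=3
Drop 2: T rot1 at col 4 lands with bottom-row=1; cleared 0 line(s) (total 0); column heights now [0 0 0 0 4 3 3], max=4
Drop 3: O rot0 at col 0 lands with bottom-row=0; cleared 0 line(s) (total 0); column heights now [2 2 0 0 4 3 3], max=4
Drop 4: T rot3 at col 2 lands with bottom-row=0; cleared 1 line(s) (total 1); column heights now [1 1 0 2 3 2 2], max=3
Drop 5: J rot1 at col 2 lands with bottom-row=0; cleared 0 line(s) (total 1); column heights now [1 1 3 3 3 2 2], max=3
Test piece L rot0 at col 1 (width 3): heights before test = [1 1 3 3 3 2 2]; fits = True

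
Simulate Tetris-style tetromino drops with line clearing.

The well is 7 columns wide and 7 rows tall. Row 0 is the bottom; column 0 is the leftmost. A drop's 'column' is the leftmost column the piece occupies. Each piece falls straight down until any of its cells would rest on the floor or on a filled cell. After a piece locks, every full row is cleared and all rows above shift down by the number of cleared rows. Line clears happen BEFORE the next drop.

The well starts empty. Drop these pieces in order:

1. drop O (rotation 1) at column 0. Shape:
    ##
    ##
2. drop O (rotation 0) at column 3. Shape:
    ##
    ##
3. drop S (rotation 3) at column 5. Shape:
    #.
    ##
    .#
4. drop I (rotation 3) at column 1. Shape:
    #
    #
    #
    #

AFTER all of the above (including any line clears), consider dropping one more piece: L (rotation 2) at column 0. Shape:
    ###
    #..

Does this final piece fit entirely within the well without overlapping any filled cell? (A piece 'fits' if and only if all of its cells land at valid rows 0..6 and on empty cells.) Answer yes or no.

Answer: yes

Derivation:
Drop 1: O rot1 at col 0 lands with bottom-row=0; cleared 0 line(s) (total 0); column heights now [2 2 0 0 0 0 0], max=2
Drop 2: O rot0 at col 3 lands with bottom-row=0; cleared 0 line(s) (total 0); column heights now [2 2 0 2 2 0 0], max=2
Drop 3: S rot3 at col 5 lands with bottom-row=0; cleared 0 line(s) (total 0); column heights now [2 2 0 2 2 3 2], max=3
Drop 4: I rot3 at col 1 lands with bottom-row=2; cleared 0 line(s) (total 0); column heights now [2 6 0 2 2 3 2], max=6
Test piece L rot2 at col 0 (width 3): heights before test = [2 6 0 2 2 3 2]; fits = True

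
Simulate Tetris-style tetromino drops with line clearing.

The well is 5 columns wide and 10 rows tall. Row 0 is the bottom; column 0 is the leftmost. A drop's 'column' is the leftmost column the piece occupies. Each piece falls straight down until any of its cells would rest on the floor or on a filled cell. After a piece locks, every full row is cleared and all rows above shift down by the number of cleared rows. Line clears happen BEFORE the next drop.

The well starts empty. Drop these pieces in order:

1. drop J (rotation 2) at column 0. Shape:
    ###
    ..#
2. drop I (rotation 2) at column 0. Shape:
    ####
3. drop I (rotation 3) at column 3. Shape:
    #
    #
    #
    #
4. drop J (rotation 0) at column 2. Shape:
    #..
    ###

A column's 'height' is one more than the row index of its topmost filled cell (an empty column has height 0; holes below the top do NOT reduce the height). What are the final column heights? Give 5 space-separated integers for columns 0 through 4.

Drop 1: J rot2 at col 0 lands with bottom-row=0; cleared 0 line(s) (total 0); column heights now [2 2 2 0 0], max=2
Drop 2: I rot2 at col 0 lands with bottom-row=2; cleared 0 line(s) (total 0); column heights now [3 3 3 3 0], max=3
Drop 3: I rot3 at col 3 lands with bottom-row=3; cleared 0 line(s) (total 0); column heights now [3 3 3 7 0], max=7
Drop 4: J rot0 at col 2 lands with bottom-row=7; cleared 0 line(s) (total 0); column heights now [3 3 9 8 8], max=9

Answer: 3 3 9 8 8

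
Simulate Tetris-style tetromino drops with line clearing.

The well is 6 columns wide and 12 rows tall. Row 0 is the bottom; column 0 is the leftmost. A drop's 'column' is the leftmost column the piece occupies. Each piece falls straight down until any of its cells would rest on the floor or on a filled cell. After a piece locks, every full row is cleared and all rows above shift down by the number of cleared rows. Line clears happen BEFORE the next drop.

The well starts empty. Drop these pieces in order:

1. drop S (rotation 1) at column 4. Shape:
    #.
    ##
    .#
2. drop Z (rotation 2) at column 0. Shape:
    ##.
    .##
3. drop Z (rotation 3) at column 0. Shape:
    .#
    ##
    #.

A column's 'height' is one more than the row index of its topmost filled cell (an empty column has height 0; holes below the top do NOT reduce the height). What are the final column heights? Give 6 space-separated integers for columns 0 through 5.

Answer: 4 5 1 0 3 2

Derivation:
Drop 1: S rot1 at col 4 lands with bottom-row=0; cleared 0 line(s) (total 0); column heights now [0 0 0 0 3 2], max=3
Drop 2: Z rot2 at col 0 lands with bottom-row=0; cleared 0 line(s) (total 0); column heights now [2 2 1 0 3 2], max=3
Drop 3: Z rot3 at col 0 lands with bottom-row=2; cleared 0 line(s) (total 0); column heights now [4 5 1 0 3 2], max=5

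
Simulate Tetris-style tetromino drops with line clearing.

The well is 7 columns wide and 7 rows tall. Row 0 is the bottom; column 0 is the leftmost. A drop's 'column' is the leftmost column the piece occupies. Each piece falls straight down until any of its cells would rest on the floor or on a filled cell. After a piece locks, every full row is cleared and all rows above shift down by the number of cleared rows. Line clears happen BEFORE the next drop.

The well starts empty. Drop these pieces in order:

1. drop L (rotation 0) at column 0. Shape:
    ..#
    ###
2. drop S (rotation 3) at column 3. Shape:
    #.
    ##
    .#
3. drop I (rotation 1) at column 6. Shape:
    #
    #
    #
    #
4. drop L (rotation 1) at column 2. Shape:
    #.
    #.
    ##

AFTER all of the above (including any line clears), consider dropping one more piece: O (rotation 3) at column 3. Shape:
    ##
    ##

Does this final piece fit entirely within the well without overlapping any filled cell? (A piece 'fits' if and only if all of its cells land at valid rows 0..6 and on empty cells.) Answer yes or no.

Drop 1: L rot0 at col 0 lands with bottom-row=0; cleared 0 line(s) (total 0); column heights now [1 1 2 0 0 0 0], max=2
Drop 2: S rot3 at col 3 lands with bottom-row=0; cleared 0 line(s) (total 0); column heights now [1 1 2 3 2 0 0], max=3
Drop 3: I rot1 at col 6 lands with bottom-row=0; cleared 0 line(s) (total 0); column heights now [1 1 2 3 2 0 4], max=4
Drop 4: L rot1 at col 2 lands with bottom-row=3; cleared 0 line(s) (total 0); column heights now [1 1 6 4 2 0 4], max=6
Test piece O rot3 at col 3 (width 2): heights before test = [1 1 6 4 2 0 4]; fits = True

Answer: yes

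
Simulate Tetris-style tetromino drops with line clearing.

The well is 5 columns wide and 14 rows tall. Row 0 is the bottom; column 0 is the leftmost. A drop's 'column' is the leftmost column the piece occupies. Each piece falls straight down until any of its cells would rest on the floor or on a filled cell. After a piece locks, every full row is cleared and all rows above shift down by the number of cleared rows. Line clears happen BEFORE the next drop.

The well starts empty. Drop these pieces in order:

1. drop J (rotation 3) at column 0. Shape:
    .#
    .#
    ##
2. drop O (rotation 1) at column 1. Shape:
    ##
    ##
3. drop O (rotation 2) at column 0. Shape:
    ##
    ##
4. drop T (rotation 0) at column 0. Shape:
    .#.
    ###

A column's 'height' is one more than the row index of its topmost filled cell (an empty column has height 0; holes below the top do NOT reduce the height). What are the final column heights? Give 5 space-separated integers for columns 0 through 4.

Answer: 8 9 8 0 0

Derivation:
Drop 1: J rot3 at col 0 lands with bottom-row=0; cleared 0 line(s) (total 0); column heights now [1 3 0 0 0], max=3
Drop 2: O rot1 at col 1 lands with bottom-row=3; cleared 0 line(s) (total 0); column heights now [1 5 5 0 0], max=5
Drop 3: O rot2 at col 0 lands with bottom-row=5; cleared 0 line(s) (total 0); column heights now [7 7 5 0 0], max=7
Drop 4: T rot0 at col 0 lands with bottom-row=7; cleared 0 line(s) (total 0); column heights now [8 9 8 0 0], max=9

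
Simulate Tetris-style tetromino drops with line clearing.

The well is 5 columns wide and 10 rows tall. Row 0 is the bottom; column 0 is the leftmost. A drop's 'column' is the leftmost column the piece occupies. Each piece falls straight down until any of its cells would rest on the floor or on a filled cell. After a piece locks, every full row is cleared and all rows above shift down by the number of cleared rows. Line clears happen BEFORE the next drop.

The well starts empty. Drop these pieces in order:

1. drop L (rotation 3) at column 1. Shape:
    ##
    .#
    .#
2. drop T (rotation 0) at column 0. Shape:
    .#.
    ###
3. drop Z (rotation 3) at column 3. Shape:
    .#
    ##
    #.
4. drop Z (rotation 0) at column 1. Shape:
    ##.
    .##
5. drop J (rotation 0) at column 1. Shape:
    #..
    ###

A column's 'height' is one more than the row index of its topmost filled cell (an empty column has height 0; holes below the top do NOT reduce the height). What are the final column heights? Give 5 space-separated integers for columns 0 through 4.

Drop 1: L rot3 at col 1 lands with bottom-row=0; cleared 0 line(s) (total 0); column heights now [0 3 3 0 0], max=3
Drop 2: T rot0 at col 0 lands with bottom-row=3; cleared 0 line(s) (total 0); column heights now [4 5 4 0 0], max=5
Drop 3: Z rot3 at col 3 lands with bottom-row=0; cleared 0 line(s) (total 0); column heights now [4 5 4 2 3], max=5
Drop 4: Z rot0 at col 1 lands with bottom-row=4; cleared 0 line(s) (total 0); column heights now [4 6 6 5 3], max=6
Drop 5: J rot0 at col 1 lands with bottom-row=6; cleared 0 line(s) (total 0); column heights now [4 8 7 7 3], max=8

Answer: 4 8 7 7 3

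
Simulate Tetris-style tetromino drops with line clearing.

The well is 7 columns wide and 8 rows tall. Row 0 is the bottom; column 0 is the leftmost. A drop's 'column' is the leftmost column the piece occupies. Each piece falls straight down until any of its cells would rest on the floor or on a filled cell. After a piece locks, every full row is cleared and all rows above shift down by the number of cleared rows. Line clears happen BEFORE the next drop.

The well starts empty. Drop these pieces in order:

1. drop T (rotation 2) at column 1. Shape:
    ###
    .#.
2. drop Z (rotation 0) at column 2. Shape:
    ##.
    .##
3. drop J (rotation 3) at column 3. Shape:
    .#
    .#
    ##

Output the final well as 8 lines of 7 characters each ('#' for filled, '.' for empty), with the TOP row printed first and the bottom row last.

Answer: .......
....#..
....#..
...##..
..##...
...##..
.###...
..#....

Derivation:
Drop 1: T rot2 at col 1 lands with bottom-row=0; cleared 0 line(s) (total 0); column heights now [0 2 2 2 0 0 0], max=2
Drop 2: Z rot0 at col 2 lands with bottom-row=2; cleared 0 line(s) (total 0); column heights now [0 2 4 4 3 0 0], max=4
Drop 3: J rot3 at col 3 lands with bottom-row=4; cleared 0 line(s) (total 0); column heights now [0 2 4 5 7 0 0], max=7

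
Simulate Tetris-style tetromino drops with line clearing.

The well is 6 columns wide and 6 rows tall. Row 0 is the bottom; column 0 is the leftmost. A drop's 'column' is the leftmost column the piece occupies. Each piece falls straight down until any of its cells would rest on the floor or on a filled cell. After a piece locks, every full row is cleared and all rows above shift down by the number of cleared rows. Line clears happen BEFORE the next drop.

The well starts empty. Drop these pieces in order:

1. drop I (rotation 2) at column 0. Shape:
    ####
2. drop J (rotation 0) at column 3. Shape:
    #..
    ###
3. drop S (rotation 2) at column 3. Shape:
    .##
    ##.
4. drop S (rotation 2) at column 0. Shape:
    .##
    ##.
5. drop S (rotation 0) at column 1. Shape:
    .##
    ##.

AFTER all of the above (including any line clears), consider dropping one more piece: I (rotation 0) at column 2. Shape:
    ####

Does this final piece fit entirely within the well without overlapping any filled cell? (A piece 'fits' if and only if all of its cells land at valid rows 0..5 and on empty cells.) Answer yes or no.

Answer: yes

Derivation:
Drop 1: I rot2 at col 0 lands with bottom-row=0; cleared 0 line(s) (total 0); column heights now [1 1 1 1 0 0], max=1
Drop 2: J rot0 at col 3 lands with bottom-row=1; cleared 0 line(s) (total 0); column heights now [1 1 1 3 2 2], max=3
Drop 3: S rot2 at col 3 lands with bottom-row=3; cleared 0 line(s) (total 0); column heights now [1 1 1 4 5 5], max=5
Drop 4: S rot2 at col 0 lands with bottom-row=1; cleared 0 line(s) (total 0); column heights now [2 3 3 4 5 5], max=5
Drop 5: S rot0 at col 1 lands with bottom-row=3; cleared 0 line(s) (total 0); column heights now [2 4 5 5 5 5], max=5
Test piece I rot0 at col 2 (width 4): heights before test = [2 4 5 5 5 5]; fits = True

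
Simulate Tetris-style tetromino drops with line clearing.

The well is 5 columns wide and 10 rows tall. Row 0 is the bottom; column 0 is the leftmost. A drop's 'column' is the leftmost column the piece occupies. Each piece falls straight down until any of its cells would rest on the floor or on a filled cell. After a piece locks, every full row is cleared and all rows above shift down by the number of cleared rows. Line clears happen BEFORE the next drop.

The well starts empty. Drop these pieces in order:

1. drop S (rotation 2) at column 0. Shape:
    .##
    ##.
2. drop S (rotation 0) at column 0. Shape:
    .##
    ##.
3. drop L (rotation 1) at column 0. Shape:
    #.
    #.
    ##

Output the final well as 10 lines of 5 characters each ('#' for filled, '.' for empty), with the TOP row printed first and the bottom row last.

Drop 1: S rot2 at col 0 lands with bottom-row=0; cleared 0 line(s) (total 0); column heights now [1 2 2 0 0], max=2
Drop 2: S rot0 at col 0 lands with bottom-row=2; cleared 0 line(s) (total 0); column heights now [3 4 4 0 0], max=4
Drop 3: L rot1 at col 0 lands with bottom-row=4; cleared 0 line(s) (total 0); column heights now [7 5 4 0 0], max=7

Answer: .....
.....
.....
#....
#....
##...
.##..
##...
.##..
##...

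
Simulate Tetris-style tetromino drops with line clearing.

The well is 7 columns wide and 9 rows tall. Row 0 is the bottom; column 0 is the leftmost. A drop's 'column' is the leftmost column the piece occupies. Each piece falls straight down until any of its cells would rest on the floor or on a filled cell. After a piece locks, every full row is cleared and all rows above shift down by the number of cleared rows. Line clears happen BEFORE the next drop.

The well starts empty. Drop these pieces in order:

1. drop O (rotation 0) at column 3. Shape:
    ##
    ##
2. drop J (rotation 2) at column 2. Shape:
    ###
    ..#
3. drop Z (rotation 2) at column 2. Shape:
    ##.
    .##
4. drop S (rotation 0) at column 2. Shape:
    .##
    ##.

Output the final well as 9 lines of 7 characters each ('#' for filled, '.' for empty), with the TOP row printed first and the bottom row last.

Answer: .......
...##..
..##...
..##...
...##..
..###..
....#..
...##..
...##..

Derivation:
Drop 1: O rot0 at col 3 lands with bottom-row=0; cleared 0 line(s) (total 0); column heights now [0 0 0 2 2 0 0], max=2
Drop 2: J rot2 at col 2 lands with bottom-row=2; cleared 0 line(s) (total 0); column heights now [0 0 4 4 4 0 0], max=4
Drop 3: Z rot2 at col 2 lands with bottom-row=4; cleared 0 line(s) (total 0); column heights now [0 0 6 6 5 0 0], max=6
Drop 4: S rot0 at col 2 lands with bottom-row=6; cleared 0 line(s) (total 0); column heights now [0 0 7 8 8 0 0], max=8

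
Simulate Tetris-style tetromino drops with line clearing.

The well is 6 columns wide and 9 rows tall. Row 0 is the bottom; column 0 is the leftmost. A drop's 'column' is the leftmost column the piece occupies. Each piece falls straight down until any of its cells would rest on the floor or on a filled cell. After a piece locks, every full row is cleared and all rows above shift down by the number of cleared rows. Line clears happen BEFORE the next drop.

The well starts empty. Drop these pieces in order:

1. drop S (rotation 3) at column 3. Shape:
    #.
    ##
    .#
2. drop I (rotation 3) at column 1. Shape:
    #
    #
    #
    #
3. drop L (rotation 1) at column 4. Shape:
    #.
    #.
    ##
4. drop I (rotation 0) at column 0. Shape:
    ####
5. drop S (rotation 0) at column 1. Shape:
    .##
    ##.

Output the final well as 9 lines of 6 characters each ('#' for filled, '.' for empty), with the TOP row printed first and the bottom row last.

Drop 1: S rot3 at col 3 lands with bottom-row=0; cleared 0 line(s) (total 0); column heights now [0 0 0 3 2 0], max=3
Drop 2: I rot3 at col 1 lands with bottom-row=0; cleared 0 line(s) (total 0); column heights now [0 4 0 3 2 0], max=4
Drop 3: L rot1 at col 4 lands with bottom-row=2; cleared 0 line(s) (total 0); column heights now [0 4 0 3 5 3], max=5
Drop 4: I rot0 at col 0 lands with bottom-row=4; cleared 0 line(s) (total 0); column heights now [5 5 5 5 5 3], max=5
Drop 5: S rot0 at col 1 lands with bottom-row=5; cleared 0 line(s) (total 0); column heights now [5 6 7 7 5 3], max=7

Answer: ......
......
..##..
.##...
#####.
.#..#.
.#.###
.#.##.
.#..#.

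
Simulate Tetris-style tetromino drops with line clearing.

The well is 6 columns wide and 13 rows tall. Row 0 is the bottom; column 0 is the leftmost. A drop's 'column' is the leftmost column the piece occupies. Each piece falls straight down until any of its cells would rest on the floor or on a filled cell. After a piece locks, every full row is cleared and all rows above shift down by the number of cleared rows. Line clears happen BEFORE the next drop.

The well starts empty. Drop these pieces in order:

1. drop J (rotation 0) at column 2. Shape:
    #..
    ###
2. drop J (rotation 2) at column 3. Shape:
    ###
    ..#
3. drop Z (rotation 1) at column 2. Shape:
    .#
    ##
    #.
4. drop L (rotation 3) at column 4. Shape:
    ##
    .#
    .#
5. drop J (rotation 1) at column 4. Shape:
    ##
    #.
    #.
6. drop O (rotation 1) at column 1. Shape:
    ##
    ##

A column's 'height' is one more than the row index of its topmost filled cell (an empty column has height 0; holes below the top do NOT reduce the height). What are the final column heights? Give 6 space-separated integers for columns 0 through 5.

Answer: 0 6 6 5 8 8

Derivation:
Drop 1: J rot0 at col 2 lands with bottom-row=0; cleared 0 line(s) (total 0); column heights now [0 0 2 1 1 0], max=2
Drop 2: J rot2 at col 3 lands with bottom-row=0; cleared 0 line(s) (total 0); column heights now [0 0 2 2 2 2], max=2
Drop 3: Z rot1 at col 2 lands with bottom-row=2; cleared 0 line(s) (total 0); column heights now [0 0 4 5 2 2], max=5
Drop 4: L rot3 at col 4 lands with bottom-row=2; cleared 0 line(s) (total 0); column heights now [0 0 4 5 5 5], max=5
Drop 5: J rot1 at col 4 lands with bottom-row=5; cleared 0 line(s) (total 0); column heights now [0 0 4 5 8 8], max=8
Drop 6: O rot1 at col 1 lands with bottom-row=4; cleared 0 line(s) (total 0); column heights now [0 6 6 5 8 8], max=8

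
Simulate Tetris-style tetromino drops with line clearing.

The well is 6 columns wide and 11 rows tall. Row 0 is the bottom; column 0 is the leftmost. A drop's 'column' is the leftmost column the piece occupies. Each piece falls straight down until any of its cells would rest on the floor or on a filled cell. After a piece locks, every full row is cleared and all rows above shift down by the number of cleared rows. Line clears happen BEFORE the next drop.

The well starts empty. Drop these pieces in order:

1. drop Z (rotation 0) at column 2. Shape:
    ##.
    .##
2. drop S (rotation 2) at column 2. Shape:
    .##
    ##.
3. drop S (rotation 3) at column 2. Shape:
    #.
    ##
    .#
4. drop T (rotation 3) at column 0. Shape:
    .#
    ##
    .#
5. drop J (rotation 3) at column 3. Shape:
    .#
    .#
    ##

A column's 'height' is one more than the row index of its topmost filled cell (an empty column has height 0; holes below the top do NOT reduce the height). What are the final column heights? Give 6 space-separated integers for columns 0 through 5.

Answer: 2 3 7 7 9 0

Derivation:
Drop 1: Z rot0 at col 2 lands with bottom-row=0; cleared 0 line(s) (total 0); column heights now [0 0 2 2 1 0], max=2
Drop 2: S rot2 at col 2 lands with bottom-row=2; cleared 0 line(s) (total 0); column heights now [0 0 3 4 4 0], max=4
Drop 3: S rot3 at col 2 lands with bottom-row=4; cleared 0 line(s) (total 0); column heights now [0 0 7 6 4 0], max=7
Drop 4: T rot3 at col 0 lands with bottom-row=0; cleared 0 line(s) (total 0); column heights now [2 3 7 6 4 0], max=7
Drop 5: J rot3 at col 3 lands with bottom-row=6; cleared 0 line(s) (total 0); column heights now [2 3 7 7 9 0], max=9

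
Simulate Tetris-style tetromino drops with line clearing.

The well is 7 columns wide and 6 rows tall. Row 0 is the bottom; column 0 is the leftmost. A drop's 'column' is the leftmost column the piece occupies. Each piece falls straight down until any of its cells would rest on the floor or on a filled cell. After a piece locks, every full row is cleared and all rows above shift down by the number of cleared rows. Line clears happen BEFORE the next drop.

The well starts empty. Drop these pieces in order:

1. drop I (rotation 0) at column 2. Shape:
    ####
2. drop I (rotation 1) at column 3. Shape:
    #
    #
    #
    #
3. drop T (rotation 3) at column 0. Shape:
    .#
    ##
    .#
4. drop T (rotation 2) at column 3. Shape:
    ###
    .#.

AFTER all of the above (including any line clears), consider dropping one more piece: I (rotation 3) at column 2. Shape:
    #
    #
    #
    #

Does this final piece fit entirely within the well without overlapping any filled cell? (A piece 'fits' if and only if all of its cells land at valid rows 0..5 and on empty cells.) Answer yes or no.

Answer: yes

Derivation:
Drop 1: I rot0 at col 2 lands with bottom-row=0; cleared 0 line(s) (total 0); column heights now [0 0 1 1 1 1 0], max=1
Drop 2: I rot1 at col 3 lands with bottom-row=1; cleared 0 line(s) (total 0); column heights now [0 0 1 5 1 1 0], max=5
Drop 3: T rot3 at col 0 lands with bottom-row=0; cleared 0 line(s) (total 0); column heights now [2 3 1 5 1 1 0], max=5
Drop 4: T rot2 at col 3 lands with bottom-row=4; cleared 0 line(s) (total 0); column heights now [2 3 1 6 6 6 0], max=6
Test piece I rot3 at col 2 (width 1): heights before test = [2 3 1 6 6 6 0]; fits = True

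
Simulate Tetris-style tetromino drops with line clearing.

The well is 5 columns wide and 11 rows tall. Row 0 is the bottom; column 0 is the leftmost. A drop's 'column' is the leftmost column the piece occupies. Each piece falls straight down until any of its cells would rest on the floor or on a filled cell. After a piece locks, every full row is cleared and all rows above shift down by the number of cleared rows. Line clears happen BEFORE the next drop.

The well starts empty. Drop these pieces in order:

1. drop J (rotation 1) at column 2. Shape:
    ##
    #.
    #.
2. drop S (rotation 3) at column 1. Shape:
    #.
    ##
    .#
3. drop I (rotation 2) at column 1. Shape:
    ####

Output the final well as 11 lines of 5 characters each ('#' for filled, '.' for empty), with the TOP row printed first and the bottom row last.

Answer: .....
.....
.....
.....
.####
.#...
.##..
..#..
..##.
..#..
..#..

Derivation:
Drop 1: J rot1 at col 2 lands with bottom-row=0; cleared 0 line(s) (total 0); column heights now [0 0 3 3 0], max=3
Drop 2: S rot3 at col 1 lands with bottom-row=3; cleared 0 line(s) (total 0); column heights now [0 6 5 3 0], max=6
Drop 3: I rot2 at col 1 lands with bottom-row=6; cleared 0 line(s) (total 0); column heights now [0 7 7 7 7], max=7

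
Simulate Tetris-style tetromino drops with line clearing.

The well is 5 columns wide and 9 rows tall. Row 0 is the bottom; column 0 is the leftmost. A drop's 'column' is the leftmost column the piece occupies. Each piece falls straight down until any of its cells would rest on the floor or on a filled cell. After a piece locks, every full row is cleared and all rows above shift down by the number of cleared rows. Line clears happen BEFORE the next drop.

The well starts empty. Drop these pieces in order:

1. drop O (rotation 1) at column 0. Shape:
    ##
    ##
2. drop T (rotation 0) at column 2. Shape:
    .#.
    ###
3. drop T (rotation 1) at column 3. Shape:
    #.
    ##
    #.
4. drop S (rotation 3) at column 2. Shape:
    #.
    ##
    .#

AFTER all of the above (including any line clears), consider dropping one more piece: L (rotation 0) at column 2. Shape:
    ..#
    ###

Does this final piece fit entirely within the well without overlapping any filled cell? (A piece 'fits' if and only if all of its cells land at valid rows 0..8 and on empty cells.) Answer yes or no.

Drop 1: O rot1 at col 0 lands with bottom-row=0; cleared 0 line(s) (total 0); column heights now [2 2 0 0 0], max=2
Drop 2: T rot0 at col 2 lands with bottom-row=0; cleared 1 line(s) (total 1); column heights now [1 1 0 1 0], max=1
Drop 3: T rot1 at col 3 lands with bottom-row=1; cleared 0 line(s) (total 1); column heights now [1 1 0 4 3], max=4
Drop 4: S rot3 at col 2 lands with bottom-row=4; cleared 0 line(s) (total 1); column heights now [1 1 7 6 3], max=7
Test piece L rot0 at col 2 (width 3): heights before test = [1 1 7 6 3]; fits = True

Answer: yes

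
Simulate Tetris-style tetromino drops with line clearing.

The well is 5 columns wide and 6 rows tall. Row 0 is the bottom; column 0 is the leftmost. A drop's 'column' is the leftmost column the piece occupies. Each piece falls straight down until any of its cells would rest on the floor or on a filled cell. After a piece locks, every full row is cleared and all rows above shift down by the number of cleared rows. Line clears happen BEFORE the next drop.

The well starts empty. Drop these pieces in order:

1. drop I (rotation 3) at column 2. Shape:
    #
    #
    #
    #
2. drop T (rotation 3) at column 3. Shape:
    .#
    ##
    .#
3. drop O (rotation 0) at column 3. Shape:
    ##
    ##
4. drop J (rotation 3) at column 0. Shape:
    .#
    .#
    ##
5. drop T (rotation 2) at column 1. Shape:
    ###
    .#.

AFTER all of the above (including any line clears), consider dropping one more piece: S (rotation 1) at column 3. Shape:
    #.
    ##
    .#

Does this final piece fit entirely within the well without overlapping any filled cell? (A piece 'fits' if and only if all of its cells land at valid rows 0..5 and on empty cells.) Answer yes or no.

Answer: no

Derivation:
Drop 1: I rot3 at col 2 lands with bottom-row=0; cleared 0 line(s) (total 0); column heights now [0 0 4 0 0], max=4
Drop 2: T rot3 at col 3 lands with bottom-row=0; cleared 0 line(s) (total 0); column heights now [0 0 4 2 3], max=4
Drop 3: O rot0 at col 3 lands with bottom-row=3; cleared 0 line(s) (total 0); column heights now [0 0 4 5 5], max=5
Drop 4: J rot3 at col 0 lands with bottom-row=0; cleared 0 line(s) (total 0); column heights now [1 3 4 5 5], max=5
Drop 5: T rot2 at col 1 lands with bottom-row=4; cleared 0 line(s) (total 0); column heights now [1 6 6 6 5], max=6
Test piece S rot1 at col 3 (width 2): heights before test = [1 6 6 6 5]; fits = False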